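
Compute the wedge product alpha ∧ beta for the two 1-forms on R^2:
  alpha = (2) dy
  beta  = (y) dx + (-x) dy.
alpha ∧ beta = (-2*y) dx ∧ dy

Distribute the wedge, using dx_i ∧ dx_j = -dx_j ∧ dx_i and dx_i ∧ dx_i = 0. For each pair (i, j) with i < j, the coefficient of dx_i ∧ dx_j in alpha ∧ beta is (alpha_i * beta_j - alpha_j * beta_i). Collecting: alpha ∧ beta = (-2*y) dx ∧ dy.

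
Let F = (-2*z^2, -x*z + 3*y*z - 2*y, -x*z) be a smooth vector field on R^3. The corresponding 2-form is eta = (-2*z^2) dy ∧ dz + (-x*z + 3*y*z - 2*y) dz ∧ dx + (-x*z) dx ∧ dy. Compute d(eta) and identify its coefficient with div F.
d(eta) = (-x + 3*z - 2) dx ∧ dy ∧ dz; div F = -x + 3*z - 2

For a 2-form in R^3 of the form above, applying d gives a 3-form with coefficient ∂P/∂x + ∂Q/∂y + ∂R/∂z:
  ∂P/∂x = 0
  ∂Q/∂y = 3*z - 2
  ∂R/∂z = -x
Sum = -x + 3*z - 2, which is exactly div F.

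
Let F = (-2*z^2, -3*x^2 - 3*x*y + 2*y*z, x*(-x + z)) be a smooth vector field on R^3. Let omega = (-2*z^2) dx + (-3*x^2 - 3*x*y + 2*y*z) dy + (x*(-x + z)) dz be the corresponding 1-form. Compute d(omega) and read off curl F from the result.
d(omega) = (-2*y) dy ∧ dz + (2*x - 5*z) dz ∧ dx + (-6*x - 3*y) dx ∧ dy; curl F = (-2*y, 2*x - 5*z, -6*x - 3*y)

d omega = sum_{i<j} (∂f_j/∂x_i - ∂f_i/∂x_j) dx_i ∧ dx_j. Under the identification (dy ∧ dz, dz ∧ dx, dx ∧ dy) ↔ (e_x, e_y, e_z), the coefficients are exactly the components of curl F. Compute:
  ∂R/∂y - ∂Q/∂z = (0) - (2*y) = -2*y
  ∂P/∂z - ∂R/∂x = (-4*z) - (-2*x + z) = 2*x - 5*z
  ∂Q/∂x - ∂P/∂y = (-6*x - 3*y) - (0) = -6*x - 3*y.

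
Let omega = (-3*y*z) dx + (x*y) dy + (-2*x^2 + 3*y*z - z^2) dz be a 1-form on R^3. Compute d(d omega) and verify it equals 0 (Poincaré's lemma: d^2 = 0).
d(d omega) = 0

Step 1: d omega = sum_{i<j} (∂f_j/∂x_i - ∂f_i/∂x_j) dx_i ∧ dx_j:
  coeff of dx ∧ dy: y + 3*z
  coeff of dx ∧ dz: -4*x + 3*y
  coeff of dy ∧ dz: 3*z
Step 2: Apply d again to each 2-form coefficient. The only possible 3-form in R^3 is dx ∧ dy ∧ dz, with coefficient
  ∂(coeff of dy∧dz)/∂x - ∂(coeff of dx∧dz)/∂y + ∂(coeff of dx∧dy)/∂z
  = ∂/∂x (3*z) - ∂/∂y (-4*x + 3*y) + ∂/∂z (y + 3*z).
Each of these terms simplifies to sums of mixed partials that cancel in pairs. The result is 0 (by equality of mixed partials for smooth functions — Schwarz / Clairaut).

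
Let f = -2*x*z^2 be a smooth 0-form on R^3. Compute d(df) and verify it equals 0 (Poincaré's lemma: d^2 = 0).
d(df) = 0

Step 1: df = sum_i (∂f/∂x_i) dx_i = (-2*z^2) dx + (0) dy + (-4*x*z) dz.
Step 2: Apply d again. Using the 1-form formula, the coefficient of dx ∧ dy in d(df) is ∂^2 f/∂x ∂y - ∂^2 f/∂y ∂x = (0) - (0) = 0 (equality of mixed partials for smooth f).
Similarly for dx ∧ dz and dy ∧ dz — all coefficients vanish. So d(df) = 0.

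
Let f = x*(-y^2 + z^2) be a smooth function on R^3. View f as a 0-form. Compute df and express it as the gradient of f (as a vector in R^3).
df = (-y^2 + z^2) dx + (-2*x*y) dy + (2*x*z) dz; grad f = (-y^2 + z^2, -2*x*y, 2*x*z)

For a 0-form f, d f = (∂f/∂x) dx + (∂f/∂y) dy + (∂f/∂z) dz. The components of the vector representation are exactly the entries of grad f in Cartesian coordinates:
  ∂f/∂x = -y^2 + z^2
  ∂f/∂y = -2*x*y
  ∂f/∂z = 2*x*z.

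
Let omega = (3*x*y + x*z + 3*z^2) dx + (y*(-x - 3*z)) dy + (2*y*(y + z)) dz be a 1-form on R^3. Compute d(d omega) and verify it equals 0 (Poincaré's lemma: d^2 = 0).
d(d omega) = 0

Step 1: d omega = sum_{i<j} (∂f_j/∂x_i - ∂f_i/∂x_j) dx_i ∧ dx_j:
  coeff of dx ∧ dy: -3*x - y
  coeff of dx ∧ dz: -x - 6*z
  coeff of dy ∧ dz: 7*y + 2*z
Step 2: Apply d again to each 2-form coefficient. The only possible 3-form in R^3 is dx ∧ dy ∧ dz, with coefficient
  ∂(coeff of dy∧dz)/∂x - ∂(coeff of dx∧dz)/∂y + ∂(coeff of dx∧dy)/∂z
  = ∂/∂x (7*y + 2*z) - ∂/∂y (-x - 6*z) + ∂/∂z (-3*x - y).
Each of these terms simplifies to sums of mixed partials that cancel in pairs. The result is 0 (by equality of mixed partials for smooth functions — Schwarz / Clairaut).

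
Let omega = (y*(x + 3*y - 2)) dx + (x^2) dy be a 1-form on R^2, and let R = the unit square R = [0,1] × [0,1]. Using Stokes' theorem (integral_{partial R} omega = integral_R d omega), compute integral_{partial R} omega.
integral_(partial R) omega = -1/2

Stokes: integral_partial_R omega = integral_R d omega with d omega = (∂Q/∂x - ∂P/∂y) dx ∧ dy.
  ∂Q/∂x = 2*x
  ∂P/∂y = x + 6*y - 2
  integrand = ∂Q/∂x - ∂P/∂y = x - 6*y + 2.
Integrating over R: integral_0^1 integral_0^1 (x - 6*y + 2) dx dy = -1/2.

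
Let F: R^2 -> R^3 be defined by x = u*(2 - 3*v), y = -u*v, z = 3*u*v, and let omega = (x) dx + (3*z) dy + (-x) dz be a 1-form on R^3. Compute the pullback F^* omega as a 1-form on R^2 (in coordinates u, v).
F^* omega = (u*(9*v^2 - 18*v + 4)) du + (u^2*(9*v - 12)) dv

Using F^*(f dg) = (f ∘ F) d(g ∘ F), substitute each coordinate x_i by F_i(u, v) in f_i, and replace dx_i by d F_i = (∂F_i/∂u) du + (∂F_i/∂v) dv.
  For the x component: f_1(F) = u*(2 - 3*v); d F_1 = (2 - 3*v) du + (-3*u) dv
  For the y component: f_2(F) = 9*u*v; d F_2 = (-v) du + (-u) dv
  For the z component: f_3(F) = u*(3*v - 2); d F_3 = (3*v) du + (3*u) dv
Combining and collecting du, dv coefficients:
  coeff of du: u*(9*v^2 - 18*v + 4)
  coeff of dv: u^2*(9*v - 12)
F^* omega = (u*(9*v^2 - 18*v + 4)) du + (u^2*(9*v - 12)) dv.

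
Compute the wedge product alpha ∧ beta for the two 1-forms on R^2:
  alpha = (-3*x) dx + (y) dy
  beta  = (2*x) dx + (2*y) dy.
alpha ∧ beta = (-8*x*y) dx ∧ dy

Distribute the wedge, using dx_i ∧ dx_j = -dx_j ∧ dx_i and dx_i ∧ dx_i = 0. For each pair (i, j) with i < j, the coefficient of dx_i ∧ dx_j in alpha ∧ beta is (alpha_i * beta_j - alpha_j * beta_i). Collecting: alpha ∧ beta = (-8*x*y) dx ∧ dy.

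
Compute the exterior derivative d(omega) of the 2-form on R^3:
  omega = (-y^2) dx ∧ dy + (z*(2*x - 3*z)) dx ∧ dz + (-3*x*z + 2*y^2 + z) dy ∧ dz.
d(omega) = (-3*z) dx ∧ dy ∧ dz

For a 2-form omega = sum_{i<j} g_{ij} dx_i ∧ dx_j, the exterior derivative is
  d(omega) = sum_{i<j} d(g_{ij}) ∧ dx_i ∧ dx_j = sum_{i<j, k} (∂g_{ij}/∂x_k) dx_k ∧ dx_i ∧ dx_j.
Expand each term, using dx_k ∧ dx_i ∧ dx_j = sgn(permutation) dx_{(a)} ∧ dx_{(b)} ∧ dx_{(c)} with (a < b < c) sorted:
  d(-3*x*z + 2*y^2 + z) includes (∂/∂x)(-3*x*z + 2*y^2 + z) dx = (-3*z) dx, which multiplied by dy ∧ dz gives (-3*z) dx ∧ dy ∧ dz
Collecting like 3-forms: d(omega) = (-3*z) dx ∧ dy ∧ dz.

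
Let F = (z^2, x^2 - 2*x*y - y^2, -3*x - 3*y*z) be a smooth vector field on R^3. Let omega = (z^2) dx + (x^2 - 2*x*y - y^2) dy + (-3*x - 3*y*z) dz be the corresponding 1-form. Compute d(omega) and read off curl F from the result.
d(omega) = (-3*z) dy ∧ dz + (2*z + 3) dz ∧ dx + (2*x - 2*y) dx ∧ dy; curl F = (-3*z, 2*z + 3, 2*x - 2*y)

d omega = sum_{i<j} (∂f_j/∂x_i - ∂f_i/∂x_j) dx_i ∧ dx_j. Under the identification (dy ∧ dz, dz ∧ dx, dx ∧ dy) ↔ (e_x, e_y, e_z), the coefficients are exactly the components of curl F. Compute:
  ∂R/∂y - ∂Q/∂z = (-3*z) - (0) = -3*z
  ∂P/∂z - ∂R/∂x = (2*z) - (-3) = 2*z + 3
  ∂Q/∂x - ∂P/∂y = (2*x - 2*y) - (0) = 2*x - 2*y.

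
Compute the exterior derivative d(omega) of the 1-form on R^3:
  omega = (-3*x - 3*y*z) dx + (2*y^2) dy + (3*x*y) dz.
d(omega) = (3*z) dx ∧ dy + (6*y) dx ∧ dz + (3*x) dy ∧ dz

For a 1-form omega = sum_i f_i dx_i, the exterior derivative is
  d(omega) = sum_{i < j} (∂f_j/∂x_i - ∂f_i/∂x_j) dx_i ∧ dx_j.
  coefficient of dx ∧ dy: ∂f_2/∂x - ∂f_1/∂y = ∂(2*y^2)/∂x - ∂(-3*x - 3*y*z)/∂y = 3*z
  coefficient of dx ∧ dz: ∂f_3/∂x - ∂f_1/∂z = ∂(3*x*y)/∂x - ∂(-3*x - 3*y*z)/∂z = 6*y
  coefficient of dy ∧ dz: ∂f_3/∂y - ∂f_2/∂z = ∂(3*x*y)/∂y - ∂(2*y^2)/∂z = 3*x
Assembling: d(omega) = (3*z) dx ∧ dy + (6*y) dx ∧ dz + (3*x) dy ∧ dz.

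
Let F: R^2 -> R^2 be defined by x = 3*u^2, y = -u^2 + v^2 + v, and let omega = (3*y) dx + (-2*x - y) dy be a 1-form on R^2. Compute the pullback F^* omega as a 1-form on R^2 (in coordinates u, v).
F^* omega = (4*u*(-2*u^2 + 5*v^2 + 5*v)) du + (-10*u^2*v - 5*u^2 - 2*v^3 - 3*v^2 - v) dv

Using F^*(f dg) = (f ∘ F) d(g ∘ F), substitute each coordinate x_i by F_i(u, v) in f_i, and replace dx_i by d F_i = (∂F_i/∂u) du + (∂F_i/∂v) dv.
  For the x component: f_1(F) = -3*u^2 + 3*v^2 + 3*v; d F_1 = (6*u) du + (0) dv
  For the y component: f_2(F) = -5*u^2 - v^2 - v; d F_2 = (-2*u) du + (2*v + 1) dv
Combining and collecting du, dv coefficients:
  coeff of du: 4*u*(-2*u^2 + 5*v^2 + 5*v)
  coeff of dv: -10*u^2*v - 5*u^2 - 2*v^3 - 3*v^2 - v
F^* omega = (4*u*(-2*u^2 + 5*v^2 + 5*v)) du + (-10*u^2*v - 5*u^2 - 2*v^3 - 3*v^2 - v) dv.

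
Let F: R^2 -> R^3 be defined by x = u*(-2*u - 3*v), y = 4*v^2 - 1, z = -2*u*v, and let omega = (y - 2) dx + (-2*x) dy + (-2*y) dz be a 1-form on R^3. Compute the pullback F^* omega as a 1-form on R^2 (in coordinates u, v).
F^* omega = (-16*u*v^2 + 12*u + 4*v^3 + 5*v) du + (u*(32*u*v + 52*v^2 + 5)) dv

Using F^*(f dg) = (f ∘ F) d(g ∘ F), substitute each coordinate x_i by F_i(u, v) in f_i, and replace dx_i by d F_i = (∂F_i/∂u) du + (∂F_i/∂v) dv.
  For the x component: f_1(F) = 4*v^2 - 3; d F_1 = (-4*u - 3*v) du + (-3*u) dv
  For the y component: f_2(F) = 2*u*(2*u + 3*v); d F_2 = (0) du + (8*v) dv
  For the z component: f_3(F) = 2 - 8*v^2; d F_3 = (-2*v) du + (-2*u) dv
Combining and collecting du, dv coefficients:
  coeff of du: -16*u*v^2 + 12*u + 4*v^3 + 5*v
  coeff of dv: u*(32*u*v + 52*v^2 + 5)
F^* omega = (-16*u*v^2 + 12*u + 4*v^3 + 5*v) du + (u*(32*u*v + 52*v^2 + 5)) dv.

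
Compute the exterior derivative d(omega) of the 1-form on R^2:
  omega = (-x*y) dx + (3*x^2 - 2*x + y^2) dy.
d(omega) = (7*x - 2) dx ∧ dy

For a 1-form omega = sum_i f_i dx_i, the exterior derivative is
  d(omega) = sum_{i < j} (∂f_j/∂x_i - ∂f_i/∂x_j) dx_i ∧ dx_j.
  coefficient of dx ∧ dy: ∂f_2/∂x - ∂f_1/∂y = ∂(3*x^2 - 2*x + y^2)/∂x - ∂(-x*y)/∂y = 7*x - 2
Assembling: d(omega) = (7*x - 2) dx ∧ dy.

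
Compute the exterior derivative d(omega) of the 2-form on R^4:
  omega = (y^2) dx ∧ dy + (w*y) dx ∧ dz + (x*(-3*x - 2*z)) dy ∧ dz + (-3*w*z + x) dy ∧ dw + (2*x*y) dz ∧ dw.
d(omega) = (-w - 6*x - 2*z) dx ∧ dy ∧ dz + (3*y) dx ∧ dz ∧ dw + (1) dx ∧ dy ∧ dw + (3*w + 2*x) dy ∧ dz ∧ dw

For a 2-form omega = sum_{i<j} g_{ij} dx_i ∧ dx_j, the exterior derivative is
  d(omega) = sum_{i<j} d(g_{ij}) ∧ dx_i ∧ dx_j = sum_{i<j, k} (∂g_{ij}/∂x_k) dx_k ∧ dx_i ∧ dx_j.
Expand each term, using dx_k ∧ dx_i ∧ dx_j = sgn(permutation) dx_{(a)} ∧ dx_{(b)} ∧ dx_{(c)} with (a < b < c) sorted:
  d(w*y) includes (∂/∂y)(w*y) dy = (w) dy, which multiplied by dx ∧ dz gives (-w) dx ∧ dy ∧ dz
  d(w*y) includes (∂/∂w)(w*y) dw = (y) dw, which multiplied by dx ∧ dz gives (y) dx ∧ dz ∧ dw
  d(x*(-3*x - 2*z)) includes (∂/∂x)(x*(-3*x - 2*z)) dx = (-6*x - 2*z) dx, which multiplied by dy ∧ dz gives (-6*x - 2*z) dx ∧ dy ∧ dz
  d(-3*w*z + x) includes (∂/∂x)(-3*w*z + x) dx = (1) dx, which multiplied by dy ∧ dw gives (1) dx ∧ dy ∧ dw
  d(-3*w*z + x) includes (∂/∂z)(-3*w*z + x) dz = (-3*w) dz, which multiplied by dy ∧ dw gives (3*w) dy ∧ dz ∧ dw
  d(2*x*y) includes (∂/∂x)(2*x*y) dx = (2*y) dx, which multiplied by dz ∧ dw gives (2*y) dx ∧ dz ∧ dw
  d(2*x*y) includes (∂/∂y)(2*x*y) dy = (2*x) dy, which multiplied by dz ∧ dw gives (2*x) dy ∧ dz ∧ dw
Collecting like 3-forms: d(omega) = (-w - 6*x - 2*z) dx ∧ dy ∧ dz + (3*y) dx ∧ dz ∧ dw + (1) dx ∧ dy ∧ dw + (3*w + 2*x) dy ∧ dz ∧ dw.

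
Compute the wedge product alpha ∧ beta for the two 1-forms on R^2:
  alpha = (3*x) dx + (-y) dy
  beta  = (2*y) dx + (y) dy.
alpha ∧ beta = (y*(3*x + 2*y)) dx ∧ dy

Distribute the wedge, using dx_i ∧ dx_j = -dx_j ∧ dx_i and dx_i ∧ dx_i = 0. For each pair (i, j) with i < j, the coefficient of dx_i ∧ dx_j in alpha ∧ beta is (alpha_i * beta_j - alpha_j * beta_i). Collecting: alpha ∧ beta = (y*(3*x + 2*y)) dx ∧ dy.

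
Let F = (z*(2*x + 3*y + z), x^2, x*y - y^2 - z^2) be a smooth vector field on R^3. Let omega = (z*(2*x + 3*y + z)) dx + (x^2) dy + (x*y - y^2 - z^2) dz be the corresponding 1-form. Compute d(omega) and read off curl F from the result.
d(omega) = (x - 2*y) dy ∧ dz + (2*x + 2*y + 2*z) dz ∧ dx + (2*x - 3*z) dx ∧ dy; curl F = (x - 2*y, 2*x + 2*y + 2*z, 2*x - 3*z)

d omega = sum_{i<j} (∂f_j/∂x_i - ∂f_i/∂x_j) dx_i ∧ dx_j. Under the identification (dy ∧ dz, dz ∧ dx, dx ∧ dy) ↔ (e_x, e_y, e_z), the coefficients are exactly the components of curl F. Compute:
  ∂R/∂y - ∂Q/∂z = (x - 2*y) - (0) = x - 2*y
  ∂P/∂z - ∂R/∂x = (2*x + 3*y + 2*z) - (y) = 2*x + 2*y + 2*z
  ∂Q/∂x - ∂P/∂y = (2*x) - (3*z) = 2*x - 3*z.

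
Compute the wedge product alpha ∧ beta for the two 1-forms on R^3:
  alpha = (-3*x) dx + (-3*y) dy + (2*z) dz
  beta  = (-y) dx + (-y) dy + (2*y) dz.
alpha ∧ beta = (3*y*(x - y)) dx ∧ dy + (2*y*(-3*x + z)) dx ∧ dz + (2*y*(-3*y + z)) dy ∧ dz

Distribute the wedge, using dx_i ∧ dx_j = -dx_j ∧ dx_i and dx_i ∧ dx_i = 0. For each pair (i, j) with i < j, the coefficient of dx_i ∧ dx_j in alpha ∧ beta is (alpha_i * beta_j - alpha_j * beta_i). Collecting: alpha ∧ beta = (3*y*(x - y)) dx ∧ dy + (2*y*(-3*x + z)) dx ∧ dz + (2*y*(-3*y + z)) dy ∧ dz.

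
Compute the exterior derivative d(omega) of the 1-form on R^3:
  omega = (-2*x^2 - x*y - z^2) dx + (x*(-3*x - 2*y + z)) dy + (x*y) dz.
d(omega) = (-5*x - 2*y + z) dx ∧ dy + (y + 2*z) dx ∧ dz

For a 1-form omega = sum_i f_i dx_i, the exterior derivative is
  d(omega) = sum_{i < j} (∂f_j/∂x_i - ∂f_i/∂x_j) dx_i ∧ dx_j.
  coefficient of dx ∧ dy: ∂f_2/∂x - ∂f_1/∂y = ∂(x*(-3*x - 2*y + z))/∂x - ∂(-2*x^2 - x*y - z^2)/∂y = -5*x - 2*y + z
  coefficient of dx ∧ dz: ∂f_3/∂x - ∂f_1/∂z = ∂(x*y)/∂x - ∂(-2*x^2 - x*y - z^2)/∂z = y + 2*z
Assembling: d(omega) = (-5*x - 2*y + z) dx ∧ dy + (y + 2*z) dx ∧ dz.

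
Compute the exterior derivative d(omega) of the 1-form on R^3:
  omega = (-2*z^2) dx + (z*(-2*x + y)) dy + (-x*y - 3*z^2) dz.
d(omega) = (-2*z) dx ∧ dy + (-y + 4*z) dx ∧ dz + (x - y) dy ∧ dz

For a 1-form omega = sum_i f_i dx_i, the exterior derivative is
  d(omega) = sum_{i < j} (∂f_j/∂x_i - ∂f_i/∂x_j) dx_i ∧ dx_j.
  coefficient of dx ∧ dy: ∂f_2/∂x - ∂f_1/∂y = ∂(z*(-2*x + y))/∂x - ∂(-2*z^2)/∂y = -2*z
  coefficient of dx ∧ dz: ∂f_3/∂x - ∂f_1/∂z = ∂(-x*y - 3*z^2)/∂x - ∂(-2*z^2)/∂z = -y + 4*z
  coefficient of dy ∧ dz: ∂f_3/∂y - ∂f_2/∂z = ∂(-x*y - 3*z^2)/∂y - ∂(z*(-2*x + y))/∂z = x - y
Assembling: d(omega) = (-2*z) dx ∧ dy + (-y + 4*z) dx ∧ dz + (x - y) dy ∧ dz.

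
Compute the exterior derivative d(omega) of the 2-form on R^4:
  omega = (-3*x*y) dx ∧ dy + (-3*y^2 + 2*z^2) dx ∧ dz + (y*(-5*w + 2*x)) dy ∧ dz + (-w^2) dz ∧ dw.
d(omega) = (8*y) dx ∧ dy ∧ dz + (-5*y) dy ∧ dz ∧ dw

For a 2-form omega = sum_{i<j} g_{ij} dx_i ∧ dx_j, the exterior derivative is
  d(omega) = sum_{i<j} d(g_{ij}) ∧ dx_i ∧ dx_j = sum_{i<j, k} (∂g_{ij}/∂x_k) dx_k ∧ dx_i ∧ dx_j.
Expand each term, using dx_k ∧ dx_i ∧ dx_j = sgn(permutation) dx_{(a)} ∧ dx_{(b)} ∧ dx_{(c)} with (a < b < c) sorted:
  d(-3*y^2 + 2*z^2) includes (∂/∂y)(-3*y^2 + 2*z^2) dy = (-6*y) dy, which multiplied by dx ∧ dz gives (6*y) dx ∧ dy ∧ dz
  d(y*(-5*w + 2*x)) includes (∂/∂x)(y*(-5*w + 2*x)) dx = (2*y) dx, which multiplied by dy ∧ dz gives (2*y) dx ∧ dy ∧ dz
  d(y*(-5*w + 2*x)) includes (∂/∂w)(y*(-5*w + 2*x)) dw = (-5*y) dw, which multiplied by dy ∧ dz gives (-5*y) dy ∧ dz ∧ dw
Collecting like 3-forms: d(omega) = (8*y) dx ∧ dy ∧ dz + (-5*y) dy ∧ dz ∧ dw.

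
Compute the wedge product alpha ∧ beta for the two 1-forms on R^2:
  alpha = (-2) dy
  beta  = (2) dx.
alpha ∧ beta = (4) dx ∧ dy

Distribute the wedge, using dx_i ∧ dx_j = -dx_j ∧ dx_i and dx_i ∧ dx_i = 0. For each pair (i, j) with i < j, the coefficient of dx_i ∧ dx_j in alpha ∧ beta is (alpha_i * beta_j - alpha_j * beta_i). Collecting: alpha ∧ beta = (4) dx ∧ dy.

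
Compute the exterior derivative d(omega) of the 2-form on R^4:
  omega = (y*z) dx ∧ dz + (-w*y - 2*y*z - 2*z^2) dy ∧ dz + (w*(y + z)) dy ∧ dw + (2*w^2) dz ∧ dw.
d(omega) = (-z) dx ∧ dy ∧ dz + (-w - y) dy ∧ dz ∧ dw

For a 2-form omega = sum_{i<j} g_{ij} dx_i ∧ dx_j, the exterior derivative is
  d(omega) = sum_{i<j} d(g_{ij}) ∧ dx_i ∧ dx_j = sum_{i<j, k} (∂g_{ij}/∂x_k) dx_k ∧ dx_i ∧ dx_j.
Expand each term, using dx_k ∧ dx_i ∧ dx_j = sgn(permutation) dx_{(a)} ∧ dx_{(b)} ∧ dx_{(c)} with (a < b < c) sorted:
  d(y*z) includes (∂/∂y)(y*z) dy = (z) dy, which multiplied by dx ∧ dz gives (-z) dx ∧ dy ∧ dz
  d(-w*y - 2*y*z - 2*z^2) includes (∂/∂w)(-w*y - 2*y*z - 2*z^2) dw = (-y) dw, which multiplied by dy ∧ dz gives (-y) dy ∧ dz ∧ dw
  d(w*(y + z)) includes (∂/∂z)(w*(y + z)) dz = (w) dz, which multiplied by dy ∧ dw gives (-w) dy ∧ dz ∧ dw
Collecting like 3-forms: d(omega) = (-z) dx ∧ dy ∧ dz + (-w - y) dy ∧ dz ∧ dw.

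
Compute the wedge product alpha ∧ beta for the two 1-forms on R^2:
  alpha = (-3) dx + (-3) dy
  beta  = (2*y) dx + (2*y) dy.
alpha ∧ beta = 0

Distribute the wedge, using dx_i ∧ dx_j = -dx_j ∧ dx_i and dx_i ∧ dx_i = 0. For each pair (i, j) with i < j, the coefficient of dx_i ∧ dx_j in alpha ∧ beta is (alpha_i * beta_j - alpha_j * beta_i). Collecting: alpha ∧ beta = 0.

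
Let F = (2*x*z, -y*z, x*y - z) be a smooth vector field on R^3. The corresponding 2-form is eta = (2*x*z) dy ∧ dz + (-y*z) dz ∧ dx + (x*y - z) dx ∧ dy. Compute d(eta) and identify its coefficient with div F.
d(eta) = (z - 1) dx ∧ dy ∧ dz; div F = z - 1

For a 2-form in R^3 of the form above, applying d gives a 3-form with coefficient ∂P/∂x + ∂Q/∂y + ∂R/∂z:
  ∂P/∂x = 2*z
  ∂Q/∂y = -z
  ∂R/∂z = -1
Sum = z - 1, which is exactly div F.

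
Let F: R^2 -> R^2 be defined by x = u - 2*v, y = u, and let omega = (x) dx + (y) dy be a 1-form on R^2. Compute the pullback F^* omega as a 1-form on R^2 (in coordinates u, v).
F^* omega = (2*u - 2*v) du + (-2*u + 4*v) dv

Using F^*(f dg) = (f ∘ F) d(g ∘ F), substitute each coordinate x_i by F_i(u, v) in f_i, and replace dx_i by d F_i = (∂F_i/∂u) du + (∂F_i/∂v) dv.
  For the x component: f_1(F) = u - 2*v; d F_1 = (1) du + (-2) dv
  For the y component: f_2(F) = u; d F_2 = (1) du + (0) dv
Combining and collecting du, dv coefficients:
  coeff of du: 2*u - 2*v
  coeff of dv: -2*u + 4*v
F^* omega = (2*u - 2*v) du + (-2*u + 4*v) dv.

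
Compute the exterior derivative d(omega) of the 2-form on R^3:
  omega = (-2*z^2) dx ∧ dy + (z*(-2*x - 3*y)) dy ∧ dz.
d(omega) = (-6*z) dx ∧ dy ∧ dz

For a 2-form omega = sum_{i<j} g_{ij} dx_i ∧ dx_j, the exterior derivative is
  d(omega) = sum_{i<j} d(g_{ij}) ∧ dx_i ∧ dx_j = sum_{i<j, k} (∂g_{ij}/∂x_k) dx_k ∧ dx_i ∧ dx_j.
Expand each term, using dx_k ∧ dx_i ∧ dx_j = sgn(permutation) dx_{(a)} ∧ dx_{(b)} ∧ dx_{(c)} with (a < b < c) sorted:
  d(-2*z^2) includes (∂/∂z)(-2*z^2) dz = (-4*z) dz, which multiplied by dx ∧ dy gives (-4*z) dx ∧ dy ∧ dz
  d(z*(-2*x - 3*y)) includes (∂/∂x)(z*(-2*x - 3*y)) dx = (-2*z) dx, which multiplied by dy ∧ dz gives (-2*z) dx ∧ dy ∧ dz
Collecting like 3-forms: d(omega) = (-6*z) dx ∧ dy ∧ dz.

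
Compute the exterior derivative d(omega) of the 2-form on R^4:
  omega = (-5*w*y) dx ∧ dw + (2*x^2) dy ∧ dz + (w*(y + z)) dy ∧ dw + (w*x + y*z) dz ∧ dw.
d(omega) = (5*w) dx ∧ dy ∧ dw + (4*x) dx ∧ dy ∧ dz + (-w + z) dy ∧ dz ∧ dw + (w) dx ∧ dz ∧ dw

For a 2-form omega = sum_{i<j} g_{ij} dx_i ∧ dx_j, the exterior derivative is
  d(omega) = sum_{i<j} d(g_{ij}) ∧ dx_i ∧ dx_j = sum_{i<j, k} (∂g_{ij}/∂x_k) dx_k ∧ dx_i ∧ dx_j.
Expand each term, using dx_k ∧ dx_i ∧ dx_j = sgn(permutation) dx_{(a)} ∧ dx_{(b)} ∧ dx_{(c)} with (a < b < c) sorted:
  d(-5*w*y) includes (∂/∂y)(-5*w*y) dy = (-5*w) dy, which multiplied by dx ∧ dw gives (5*w) dx ∧ dy ∧ dw
  d(2*x^2) includes (∂/∂x)(2*x^2) dx = (4*x) dx, which multiplied by dy ∧ dz gives (4*x) dx ∧ dy ∧ dz
  d(w*(y + z)) includes (∂/∂z)(w*(y + z)) dz = (w) dz, which multiplied by dy ∧ dw gives (-w) dy ∧ dz ∧ dw
  d(w*x + y*z) includes (∂/∂x)(w*x + y*z) dx = (w) dx, which multiplied by dz ∧ dw gives (w) dx ∧ dz ∧ dw
  d(w*x + y*z) includes (∂/∂y)(w*x + y*z) dy = (z) dy, which multiplied by dz ∧ dw gives (z) dy ∧ dz ∧ dw
Collecting like 3-forms: d(omega) = (5*w) dx ∧ dy ∧ dw + (4*x) dx ∧ dy ∧ dz + (-w + z) dy ∧ dz ∧ dw + (w) dx ∧ dz ∧ dw.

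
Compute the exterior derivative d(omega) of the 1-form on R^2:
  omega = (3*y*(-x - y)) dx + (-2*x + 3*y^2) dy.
d(omega) = (3*x + 6*y - 2) dx ∧ dy

For a 1-form omega = sum_i f_i dx_i, the exterior derivative is
  d(omega) = sum_{i < j} (∂f_j/∂x_i - ∂f_i/∂x_j) dx_i ∧ dx_j.
  coefficient of dx ∧ dy: ∂f_2/∂x - ∂f_1/∂y = ∂(-2*x + 3*y^2)/∂x - ∂(3*y*(-x - y))/∂y = 3*x + 6*y - 2
Assembling: d(omega) = (3*x + 6*y - 2) dx ∧ dy.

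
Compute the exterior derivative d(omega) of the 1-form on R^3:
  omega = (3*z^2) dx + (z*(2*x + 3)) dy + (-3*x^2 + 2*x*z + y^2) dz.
d(omega) = (2*z) dx ∧ dy + (-6*x - 4*z) dx ∧ dz + (-2*x + 2*y - 3) dy ∧ dz

For a 1-form omega = sum_i f_i dx_i, the exterior derivative is
  d(omega) = sum_{i < j} (∂f_j/∂x_i - ∂f_i/∂x_j) dx_i ∧ dx_j.
  coefficient of dx ∧ dy: ∂f_2/∂x - ∂f_1/∂y = ∂(z*(2*x + 3))/∂x - ∂(3*z^2)/∂y = 2*z
  coefficient of dx ∧ dz: ∂f_3/∂x - ∂f_1/∂z = ∂(-3*x^2 + 2*x*z + y^2)/∂x - ∂(3*z^2)/∂z = -6*x - 4*z
  coefficient of dy ∧ dz: ∂f_3/∂y - ∂f_2/∂z = ∂(-3*x^2 + 2*x*z + y^2)/∂y - ∂(z*(2*x + 3))/∂z = -2*x + 2*y - 3
Assembling: d(omega) = (2*z) dx ∧ dy + (-6*x - 4*z) dx ∧ dz + (-2*x + 2*y - 3) dy ∧ dz.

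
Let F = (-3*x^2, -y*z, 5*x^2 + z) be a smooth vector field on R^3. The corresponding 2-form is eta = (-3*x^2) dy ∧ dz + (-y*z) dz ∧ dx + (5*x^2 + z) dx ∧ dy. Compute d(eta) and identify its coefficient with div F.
d(eta) = (-6*x - z + 1) dx ∧ dy ∧ dz; div F = -6*x - z + 1

For a 2-form in R^3 of the form above, applying d gives a 3-form with coefficient ∂P/∂x + ∂Q/∂y + ∂R/∂z:
  ∂P/∂x = -6*x
  ∂Q/∂y = -z
  ∂R/∂z = 1
Sum = -6*x - z + 1, which is exactly div F.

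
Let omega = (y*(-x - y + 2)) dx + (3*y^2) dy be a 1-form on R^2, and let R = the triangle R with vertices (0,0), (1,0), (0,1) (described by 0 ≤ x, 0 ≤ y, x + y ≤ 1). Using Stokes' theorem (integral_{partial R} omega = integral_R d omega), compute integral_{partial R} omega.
integral_(partial R) omega = -1/2

Stokes: integral_partial_R omega = integral_R d omega with d omega = (∂Q/∂x - ∂P/∂y) dx ∧ dy.
  ∂Q/∂x = 0
  ∂P/∂y = -x - 2*y + 2
  integrand = ∂Q/∂x - ∂P/∂y = x + 2*y - 2.
Integrating over R: integral_0^1 integral_0^{1-x} (x + 2*y - 2) dy dx = -1/2.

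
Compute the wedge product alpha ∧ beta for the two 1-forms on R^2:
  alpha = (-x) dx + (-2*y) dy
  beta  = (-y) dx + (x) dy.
alpha ∧ beta = (-x^2 - 2*y^2) dx ∧ dy

Distribute the wedge, using dx_i ∧ dx_j = -dx_j ∧ dx_i and dx_i ∧ dx_i = 0. For each pair (i, j) with i < j, the coefficient of dx_i ∧ dx_j in alpha ∧ beta is (alpha_i * beta_j - alpha_j * beta_i). Collecting: alpha ∧ beta = (-x^2 - 2*y^2) dx ∧ dy.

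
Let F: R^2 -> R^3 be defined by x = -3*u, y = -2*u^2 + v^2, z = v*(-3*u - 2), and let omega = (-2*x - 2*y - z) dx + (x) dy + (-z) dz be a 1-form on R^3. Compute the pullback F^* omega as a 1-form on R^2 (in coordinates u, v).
F^* omega = (-9*u*v^2 - 9*u*v - 18*u - 6*v) du + (v*(-9*u^2 - 18*u - 4)) dv

Using F^*(f dg) = (f ∘ F) d(g ∘ F), substitute each coordinate x_i by F_i(u, v) in f_i, and replace dx_i by d F_i = (∂F_i/∂u) du + (∂F_i/∂v) dv.
  For the x component: f_1(F) = 4*u^2 + 3*u*v + 6*u - 2*v^2 + 2*v; d F_1 = (-3) du + (0) dv
  For the y component: f_2(F) = -3*u; d F_2 = (-4*u) du + (2*v) dv
  For the z component: f_3(F) = v*(3*u + 2); d F_3 = (-3*v) du + (-3*u - 2) dv
Combining and collecting du, dv coefficients:
  coeff of du: -9*u*v^2 - 9*u*v - 18*u - 6*v
  coeff of dv: v*(-9*u^2 - 18*u - 4)
F^* omega = (-9*u*v^2 - 9*u*v - 18*u - 6*v) du + (v*(-9*u^2 - 18*u - 4)) dv.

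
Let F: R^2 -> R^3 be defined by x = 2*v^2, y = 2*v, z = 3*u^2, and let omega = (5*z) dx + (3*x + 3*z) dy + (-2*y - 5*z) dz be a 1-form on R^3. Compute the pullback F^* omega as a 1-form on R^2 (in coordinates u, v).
F^* omega = (-90*u^3 - 24*u*v) du + (60*u^2*v + 18*u^2 + 12*v^2) dv

Using F^*(f dg) = (f ∘ F) d(g ∘ F), substitute each coordinate x_i by F_i(u, v) in f_i, and replace dx_i by d F_i = (∂F_i/∂u) du + (∂F_i/∂v) dv.
  For the x component: f_1(F) = 15*u^2; d F_1 = (0) du + (4*v) dv
  For the y component: f_2(F) = 9*u^2 + 6*v^2; d F_2 = (0) du + (2) dv
  For the z component: f_3(F) = -15*u^2 - 4*v; d F_3 = (6*u) du + (0) dv
Combining and collecting du, dv coefficients:
  coeff of du: -90*u^3 - 24*u*v
  coeff of dv: 60*u^2*v + 18*u^2 + 12*v^2
F^* omega = (-90*u^3 - 24*u*v) du + (60*u^2*v + 18*u^2 + 12*v^2) dv.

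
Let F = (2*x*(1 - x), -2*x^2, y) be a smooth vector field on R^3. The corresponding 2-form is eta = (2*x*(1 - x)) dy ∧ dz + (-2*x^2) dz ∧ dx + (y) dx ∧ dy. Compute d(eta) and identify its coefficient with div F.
d(eta) = (2 - 4*x) dx ∧ dy ∧ dz; div F = 2 - 4*x

For a 2-form in R^3 of the form above, applying d gives a 3-form with coefficient ∂P/∂x + ∂Q/∂y + ∂R/∂z:
  ∂P/∂x = 2 - 4*x
  ∂Q/∂y = 0
  ∂R/∂z = 0
Sum = 2 - 4*x, which is exactly div F.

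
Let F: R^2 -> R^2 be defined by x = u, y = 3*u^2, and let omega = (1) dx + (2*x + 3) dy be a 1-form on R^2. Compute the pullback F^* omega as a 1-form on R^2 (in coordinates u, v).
F^* omega = (12*u^2 + 18*u + 1) du

Using F^*(f dg) = (f ∘ F) d(g ∘ F), substitute each coordinate x_i by F_i(u, v) in f_i, and replace dx_i by d F_i = (∂F_i/∂u) du + (∂F_i/∂v) dv.
  For the x component: f_1(F) = 1; d F_1 = (1) du + (0) dv
  For the y component: f_2(F) = 2*u + 3; d F_2 = (6*u) du + (0) dv
Combining and collecting du, dv coefficients:
  coeff of du: 12*u^2 + 18*u + 1
  coeff of dv: 0
F^* omega = (12*u^2 + 18*u + 1) du.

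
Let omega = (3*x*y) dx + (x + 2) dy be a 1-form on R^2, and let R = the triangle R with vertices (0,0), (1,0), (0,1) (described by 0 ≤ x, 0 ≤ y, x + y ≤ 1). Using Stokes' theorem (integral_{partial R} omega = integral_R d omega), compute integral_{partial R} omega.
integral_(partial R) omega = 0

Stokes: integral_partial_R omega = integral_R d omega with d omega = (∂Q/∂x - ∂P/∂y) dx ∧ dy.
  ∂Q/∂x = 1
  ∂P/∂y = 3*x
  integrand = ∂Q/∂x - ∂P/∂y = 1 - 3*x.
Integrating over R: integral_0^1 integral_0^{1-x} (1 - 3*x) dy dx = 0.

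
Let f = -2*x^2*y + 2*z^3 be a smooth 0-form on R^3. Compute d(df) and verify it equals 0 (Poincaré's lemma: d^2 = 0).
d(df) = 0

Step 1: df = sum_i (∂f/∂x_i) dx_i = (-4*x*y) dx + (-2*x^2) dy + (6*z^2) dz.
Step 2: Apply d again. Using the 1-form formula, the coefficient of dx ∧ dy in d(df) is ∂^2 f/∂x ∂y - ∂^2 f/∂y ∂x = (-4*x) - (-4*x) = 0 (equality of mixed partials for smooth f).
Similarly for dx ∧ dz and dy ∧ dz — all coefficients vanish. So d(df) = 0.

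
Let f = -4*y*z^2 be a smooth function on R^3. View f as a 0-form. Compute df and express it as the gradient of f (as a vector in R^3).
df = (0) dx + (-4*z^2) dy + (-8*y*z) dz; grad f = (0, -4*z^2, -8*y*z)

For a 0-form f, d f = (∂f/∂x) dx + (∂f/∂y) dy + (∂f/∂z) dz. The components of the vector representation are exactly the entries of grad f in Cartesian coordinates:
  ∂f/∂x = 0
  ∂f/∂y = -4*z^2
  ∂f/∂z = -8*y*z.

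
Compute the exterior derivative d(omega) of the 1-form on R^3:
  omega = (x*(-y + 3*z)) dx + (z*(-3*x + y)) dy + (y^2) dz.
d(omega) = (x - 3*z) dx ∧ dy + (-3*x) dx ∧ dz + (3*x + y) dy ∧ dz

For a 1-form omega = sum_i f_i dx_i, the exterior derivative is
  d(omega) = sum_{i < j} (∂f_j/∂x_i - ∂f_i/∂x_j) dx_i ∧ dx_j.
  coefficient of dx ∧ dy: ∂f_2/∂x - ∂f_1/∂y = ∂(z*(-3*x + y))/∂x - ∂(x*(-y + 3*z))/∂y = x - 3*z
  coefficient of dx ∧ dz: ∂f_3/∂x - ∂f_1/∂z = ∂(y^2)/∂x - ∂(x*(-y + 3*z))/∂z = -3*x
  coefficient of dy ∧ dz: ∂f_3/∂y - ∂f_2/∂z = ∂(y^2)/∂y - ∂(z*(-3*x + y))/∂z = 3*x + y
Assembling: d(omega) = (x - 3*z) dx ∧ dy + (-3*x) dx ∧ dz + (3*x + y) dy ∧ dz.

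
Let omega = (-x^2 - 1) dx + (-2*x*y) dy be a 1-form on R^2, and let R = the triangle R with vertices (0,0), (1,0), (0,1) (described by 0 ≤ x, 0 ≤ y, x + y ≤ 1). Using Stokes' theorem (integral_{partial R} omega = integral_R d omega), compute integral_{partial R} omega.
integral_(partial R) omega = -1/3

Stokes: integral_partial_R omega = integral_R d omega with d omega = (∂Q/∂x - ∂P/∂y) dx ∧ dy.
  ∂Q/∂x = -2*y
  ∂P/∂y = 0
  integrand = ∂Q/∂x - ∂P/∂y = -2*y.
Integrating over R: integral_0^1 integral_0^{1-x} (-2*y) dy dx = -1/3.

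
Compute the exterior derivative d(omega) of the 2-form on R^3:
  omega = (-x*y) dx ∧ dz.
d(omega) = (x) dx ∧ dy ∧ dz

For a 2-form omega = sum_{i<j} g_{ij} dx_i ∧ dx_j, the exterior derivative is
  d(omega) = sum_{i<j} d(g_{ij}) ∧ dx_i ∧ dx_j = sum_{i<j, k} (∂g_{ij}/∂x_k) dx_k ∧ dx_i ∧ dx_j.
Expand each term, using dx_k ∧ dx_i ∧ dx_j = sgn(permutation) dx_{(a)} ∧ dx_{(b)} ∧ dx_{(c)} with (a < b < c) sorted:
  d(-x*y) includes (∂/∂y)(-x*y) dy = (-x) dy, which multiplied by dx ∧ dz gives (x) dx ∧ dy ∧ dz
Collecting like 3-forms: d(omega) = (x) dx ∧ dy ∧ dz.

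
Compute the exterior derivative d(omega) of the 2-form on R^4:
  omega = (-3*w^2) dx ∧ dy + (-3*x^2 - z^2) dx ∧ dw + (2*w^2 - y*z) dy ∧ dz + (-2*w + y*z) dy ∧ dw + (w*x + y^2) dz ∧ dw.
d(omega) = (-6*w) dx ∧ dy ∧ dw + (w + 2*z) dx ∧ dz ∧ dw + (4*w + y) dy ∧ dz ∧ dw

For a 2-form omega = sum_{i<j} g_{ij} dx_i ∧ dx_j, the exterior derivative is
  d(omega) = sum_{i<j} d(g_{ij}) ∧ dx_i ∧ dx_j = sum_{i<j, k} (∂g_{ij}/∂x_k) dx_k ∧ dx_i ∧ dx_j.
Expand each term, using dx_k ∧ dx_i ∧ dx_j = sgn(permutation) dx_{(a)} ∧ dx_{(b)} ∧ dx_{(c)} with (a < b < c) sorted:
  d(-3*w^2) includes (∂/∂w)(-3*w^2) dw = (-6*w) dw, which multiplied by dx ∧ dy gives (-6*w) dx ∧ dy ∧ dw
  d(-3*x^2 - z^2) includes (∂/∂z)(-3*x^2 - z^2) dz = (-2*z) dz, which multiplied by dx ∧ dw gives (2*z) dx ∧ dz ∧ dw
  d(2*w^2 - y*z) includes (∂/∂w)(2*w^2 - y*z) dw = (4*w) dw, which multiplied by dy ∧ dz gives (4*w) dy ∧ dz ∧ dw
  d(-2*w + y*z) includes (∂/∂z)(-2*w + y*z) dz = (y) dz, which multiplied by dy ∧ dw gives (-y) dy ∧ dz ∧ dw
  d(w*x + y^2) includes (∂/∂x)(w*x + y^2) dx = (w) dx, which multiplied by dz ∧ dw gives (w) dx ∧ dz ∧ dw
  d(w*x + y^2) includes (∂/∂y)(w*x + y^2) dy = (2*y) dy, which multiplied by dz ∧ dw gives (2*y) dy ∧ dz ∧ dw
Collecting like 3-forms: d(omega) = (-6*w) dx ∧ dy ∧ dw + (w + 2*z) dx ∧ dz ∧ dw + (4*w + y) dy ∧ dz ∧ dw.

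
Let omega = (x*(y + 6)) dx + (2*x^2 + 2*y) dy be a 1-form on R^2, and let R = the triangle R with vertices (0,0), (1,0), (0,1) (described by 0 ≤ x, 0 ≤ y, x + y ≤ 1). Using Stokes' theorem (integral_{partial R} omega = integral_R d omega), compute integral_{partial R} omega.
integral_(partial R) omega = 1/2

Stokes: integral_partial_R omega = integral_R d omega with d omega = (∂Q/∂x - ∂P/∂y) dx ∧ dy.
  ∂Q/∂x = 4*x
  ∂P/∂y = x
  integrand = ∂Q/∂x - ∂P/∂y = 3*x.
Integrating over R: integral_0^1 integral_0^{1-x} (3*x) dy dx = 1/2.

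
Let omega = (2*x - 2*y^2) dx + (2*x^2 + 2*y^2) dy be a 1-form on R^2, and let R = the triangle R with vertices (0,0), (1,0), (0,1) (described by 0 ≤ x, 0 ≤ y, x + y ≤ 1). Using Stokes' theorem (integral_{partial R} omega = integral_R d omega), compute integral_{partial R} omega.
integral_(partial R) omega = 4/3

Stokes: integral_partial_R omega = integral_R d omega with d omega = (∂Q/∂x - ∂P/∂y) dx ∧ dy.
  ∂Q/∂x = 4*x
  ∂P/∂y = -4*y
  integrand = ∂Q/∂x - ∂P/∂y = 4*x + 4*y.
Integrating over R: integral_0^1 integral_0^{1-x} (4*x + 4*y) dy dx = 4/3.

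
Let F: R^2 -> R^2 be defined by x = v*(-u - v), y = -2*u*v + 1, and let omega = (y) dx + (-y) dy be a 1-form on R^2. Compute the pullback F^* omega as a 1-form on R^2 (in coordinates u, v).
F^* omega = (v*(-2*u*v + 1)) du + (-2*u^2*v + 4*u*v^2 + u - 2*v) dv

Using F^*(f dg) = (f ∘ F) d(g ∘ F), substitute each coordinate x_i by F_i(u, v) in f_i, and replace dx_i by d F_i = (∂F_i/∂u) du + (∂F_i/∂v) dv.
  For the x component: f_1(F) = -2*u*v + 1; d F_1 = (-v) du + (-u - 2*v) dv
  For the y component: f_2(F) = 2*u*v - 1; d F_2 = (-2*v) du + (-2*u) dv
Combining and collecting du, dv coefficients:
  coeff of du: v*(-2*u*v + 1)
  coeff of dv: -2*u^2*v + 4*u*v^2 + u - 2*v
F^* omega = (v*(-2*u*v + 1)) du + (-2*u^2*v + 4*u*v^2 + u - 2*v) dv.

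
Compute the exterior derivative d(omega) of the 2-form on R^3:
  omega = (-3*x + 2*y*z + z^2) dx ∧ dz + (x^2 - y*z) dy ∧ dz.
d(omega) = (2*x - 2*z) dx ∧ dy ∧ dz

For a 2-form omega = sum_{i<j} g_{ij} dx_i ∧ dx_j, the exterior derivative is
  d(omega) = sum_{i<j} d(g_{ij}) ∧ dx_i ∧ dx_j = sum_{i<j, k} (∂g_{ij}/∂x_k) dx_k ∧ dx_i ∧ dx_j.
Expand each term, using dx_k ∧ dx_i ∧ dx_j = sgn(permutation) dx_{(a)} ∧ dx_{(b)} ∧ dx_{(c)} with (a < b < c) sorted:
  d(-3*x + 2*y*z + z^2) includes (∂/∂y)(-3*x + 2*y*z + z^2) dy = (2*z) dy, which multiplied by dx ∧ dz gives (-2*z) dx ∧ dy ∧ dz
  d(x^2 - y*z) includes (∂/∂x)(x^2 - y*z) dx = (2*x) dx, which multiplied by dy ∧ dz gives (2*x) dx ∧ dy ∧ dz
Collecting like 3-forms: d(omega) = (2*x - 2*z) dx ∧ dy ∧ dz.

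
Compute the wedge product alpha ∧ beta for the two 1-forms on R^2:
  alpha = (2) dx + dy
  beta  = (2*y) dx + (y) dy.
alpha ∧ beta = 0

Distribute the wedge, using dx_i ∧ dx_j = -dx_j ∧ dx_i and dx_i ∧ dx_i = 0. For each pair (i, j) with i < j, the coefficient of dx_i ∧ dx_j in alpha ∧ beta is (alpha_i * beta_j - alpha_j * beta_i). Collecting: alpha ∧ beta = 0.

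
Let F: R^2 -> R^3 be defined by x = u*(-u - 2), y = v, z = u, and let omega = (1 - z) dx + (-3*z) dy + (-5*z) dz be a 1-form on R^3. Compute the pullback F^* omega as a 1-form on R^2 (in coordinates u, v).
F^* omega = (2*u^2 - 5*u - 2) du + (-3*u) dv

Using F^*(f dg) = (f ∘ F) d(g ∘ F), substitute each coordinate x_i by F_i(u, v) in f_i, and replace dx_i by d F_i = (∂F_i/∂u) du + (∂F_i/∂v) dv.
  For the x component: f_1(F) = 1 - u; d F_1 = (-2*u - 2) du + (0) dv
  For the y component: f_2(F) = -3*u; d F_2 = (0) du + (1) dv
  For the z component: f_3(F) = -5*u; d F_3 = (1) du + (0) dv
Combining and collecting du, dv coefficients:
  coeff of du: 2*u^2 - 5*u - 2
  coeff of dv: -3*u
F^* omega = (2*u^2 - 5*u - 2) du + (-3*u) dv.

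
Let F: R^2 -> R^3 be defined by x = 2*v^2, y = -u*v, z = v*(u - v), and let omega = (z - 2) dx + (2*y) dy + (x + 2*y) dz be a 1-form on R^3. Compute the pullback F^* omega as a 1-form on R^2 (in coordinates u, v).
F^* omega = (2*v^3) du + (2*v*(5*u*v - 4*v^2 - 4)) dv

Using F^*(f dg) = (f ∘ F) d(g ∘ F), substitute each coordinate x_i by F_i(u, v) in f_i, and replace dx_i by d F_i = (∂F_i/∂u) du + (∂F_i/∂v) dv.
  For the x component: f_1(F) = u*v - v^2 - 2; d F_1 = (0) du + (4*v) dv
  For the y component: f_2(F) = -2*u*v; d F_2 = (-v) du + (-u) dv
  For the z component: f_3(F) = 2*v*(-u + v); d F_3 = (v) du + (u - 2*v) dv
Combining and collecting du, dv coefficients:
  coeff of du: 2*v^3
  coeff of dv: 2*v*(5*u*v - 4*v^2 - 4)
F^* omega = (2*v^3) du + (2*v*(5*u*v - 4*v^2 - 4)) dv.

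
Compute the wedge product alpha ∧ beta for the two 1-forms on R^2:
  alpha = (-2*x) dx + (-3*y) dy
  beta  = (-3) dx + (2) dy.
alpha ∧ beta = (-4*x - 9*y) dx ∧ dy

Distribute the wedge, using dx_i ∧ dx_j = -dx_j ∧ dx_i and dx_i ∧ dx_i = 0. For each pair (i, j) with i < j, the coefficient of dx_i ∧ dx_j in alpha ∧ beta is (alpha_i * beta_j - alpha_j * beta_i). Collecting: alpha ∧ beta = (-4*x - 9*y) dx ∧ dy.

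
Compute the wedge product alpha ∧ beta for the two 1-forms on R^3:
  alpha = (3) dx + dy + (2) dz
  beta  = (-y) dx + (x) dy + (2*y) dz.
alpha ∧ beta = (3*x + y) dx ∧ dy + (8*y) dx ∧ dz + (-2*x + 2*y) dy ∧ dz

Distribute the wedge, using dx_i ∧ dx_j = -dx_j ∧ dx_i and dx_i ∧ dx_i = 0. For each pair (i, j) with i < j, the coefficient of dx_i ∧ dx_j in alpha ∧ beta is (alpha_i * beta_j - alpha_j * beta_i). Collecting: alpha ∧ beta = (3*x + y) dx ∧ dy + (8*y) dx ∧ dz + (-2*x + 2*y) dy ∧ dz.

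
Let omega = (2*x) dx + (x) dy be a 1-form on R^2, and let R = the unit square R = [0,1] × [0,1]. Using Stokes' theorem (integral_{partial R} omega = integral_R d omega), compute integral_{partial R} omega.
integral_(partial R) omega = 1

Stokes: integral_partial_R omega = integral_R d omega with d omega = (∂Q/∂x - ∂P/∂y) dx ∧ dy.
  ∂Q/∂x = 1
  ∂P/∂y = 0
  integrand = ∂Q/∂x - ∂P/∂y = 1.
Integrating over R: integral_0^1 integral_0^1 (1) dx dy = 1.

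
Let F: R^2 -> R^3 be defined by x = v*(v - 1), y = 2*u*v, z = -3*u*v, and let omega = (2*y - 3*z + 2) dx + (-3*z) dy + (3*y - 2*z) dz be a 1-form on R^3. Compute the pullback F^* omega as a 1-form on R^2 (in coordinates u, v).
F^* omega = (-18*u*v^2) du + (-18*u^2*v + 26*u*v^2 - 13*u*v + 4*v - 2) dv

Using F^*(f dg) = (f ∘ F) d(g ∘ F), substitute each coordinate x_i by F_i(u, v) in f_i, and replace dx_i by d F_i = (∂F_i/∂u) du + (∂F_i/∂v) dv.
  For the x component: f_1(F) = 13*u*v + 2; d F_1 = (0) du + (2*v - 1) dv
  For the y component: f_2(F) = 9*u*v; d F_2 = (2*v) du + (2*u) dv
  For the z component: f_3(F) = 12*u*v; d F_3 = (-3*v) du + (-3*u) dv
Combining and collecting du, dv coefficients:
  coeff of du: -18*u*v^2
  coeff of dv: -18*u^2*v + 26*u*v^2 - 13*u*v + 4*v - 2
F^* omega = (-18*u*v^2) du + (-18*u^2*v + 26*u*v^2 - 13*u*v + 4*v - 2) dv.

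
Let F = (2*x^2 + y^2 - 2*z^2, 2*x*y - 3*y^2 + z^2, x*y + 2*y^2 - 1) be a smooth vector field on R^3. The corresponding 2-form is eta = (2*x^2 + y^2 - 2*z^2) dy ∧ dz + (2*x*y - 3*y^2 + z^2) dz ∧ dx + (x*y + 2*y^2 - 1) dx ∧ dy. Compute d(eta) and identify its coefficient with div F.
d(eta) = (6*x - 6*y) dx ∧ dy ∧ dz; div F = 6*x - 6*y

For a 2-form in R^3 of the form above, applying d gives a 3-form with coefficient ∂P/∂x + ∂Q/∂y + ∂R/∂z:
  ∂P/∂x = 4*x
  ∂Q/∂y = 2*x - 6*y
  ∂R/∂z = 0
Sum = 6*x - 6*y, which is exactly div F.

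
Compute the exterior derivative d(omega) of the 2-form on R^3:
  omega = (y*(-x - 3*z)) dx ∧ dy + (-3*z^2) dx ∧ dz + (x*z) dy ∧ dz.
d(omega) = (-3*y + z) dx ∧ dy ∧ dz

For a 2-form omega = sum_{i<j} g_{ij} dx_i ∧ dx_j, the exterior derivative is
  d(omega) = sum_{i<j} d(g_{ij}) ∧ dx_i ∧ dx_j = sum_{i<j, k} (∂g_{ij}/∂x_k) dx_k ∧ dx_i ∧ dx_j.
Expand each term, using dx_k ∧ dx_i ∧ dx_j = sgn(permutation) dx_{(a)} ∧ dx_{(b)} ∧ dx_{(c)} with (a < b < c) sorted:
  d(y*(-x - 3*z)) includes (∂/∂z)(y*(-x - 3*z)) dz = (-3*y) dz, which multiplied by dx ∧ dy gives (-3*y) dx ∧ dy ∧ dz
  d(x*z) includes (∂/∂x)(x*z) dx = (z) dx, which multiplied by dy ∧ dz gives (z) dx ∧ dy ∧ dz
Collecting like 3-forms: d(omega) = (-3*y + z) dx ∧ dy ∧ dz.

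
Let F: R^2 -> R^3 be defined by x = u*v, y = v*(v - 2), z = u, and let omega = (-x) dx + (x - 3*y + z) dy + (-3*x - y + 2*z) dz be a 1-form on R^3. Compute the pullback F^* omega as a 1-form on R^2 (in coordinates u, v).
F^* omega = (-u*v^2 - 3*u*v + 2*u - v^2 + 2*v) du + (-u^2*v + 2*u*v^2 - 2*u - 6*v^3 + 18*v^2 - 12*v) dv

Using F^*(f dg) = (f ∘ F) d(g ∘ F), substitute each coordinate x_i by F_i(u, v) in f_i, and replace dx_i by d F_i = (∂F_i/∂u) du + (∂F_i/∂v) dv.
  For the x component: f_1(F) = -u*v; d F_1 = (v) du + (u) dv
  For the y component: f_2(F) = u*v + u - 3*v^2 + 6*v; d F_2 = (0) du + (2*v - 2) dv
  For the z component: f_3(F) = -3*u*v + 2*u - v^2 + 2*v; d F_3 = (1) du + (0) dv
Combining and collecting du, dv coefficients:
  coeff of du: -u*v^2 - 3*u*v + 2*u - v^2 + 2*v
  coeff of dv: -u^2*v + 2*u*v^2 - 2*u - 6*v^3 + 18*v^2 - 12*v
F^* omega = (-u*v^2 - 3*u*v + 2*u - v^2 + 2*v) du + (-u^2*v + 2*u*v^2 - 2*u - 6*v^3 + 18*v^2 - 12*v) dv.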